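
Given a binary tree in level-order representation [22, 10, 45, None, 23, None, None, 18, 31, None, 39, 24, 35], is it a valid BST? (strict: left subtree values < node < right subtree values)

Level-order array: [22, 10, 45, None, 23, None, None, 18, 31, None, 39, 24, 35]
Validate using subtree bounds (lo, hi): at each node, require lo < value < hi,
then recurse left with hi=value and right with lo=value.
Preorder trace (stopping at first violation):
  at node 22 with bounds (-inf, +inf): OK
  at node 10 with bounds (-inf, 22): OK
  at node 23 with bounds (10, 22): VIOLATION
Node 23 violates its bound: not (10 < 23 < 22).
Result: Not a valid BST


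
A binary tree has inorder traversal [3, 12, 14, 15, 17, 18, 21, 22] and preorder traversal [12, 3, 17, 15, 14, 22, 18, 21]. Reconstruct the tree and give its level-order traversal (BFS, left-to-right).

Inorder:  [3, 12, 14, 15, 17, 18, 21, 22]
Preorder: [12, 3, 17, 15, 14, 22, 18, 21]
Algorithm: preorder visits root first, so consume preorder in order;
for each root, split the current inorder slice at that value into
left-subtree inorder and right-subtree inorder, then recurse.
Recursive splits:
  root=12; inorder splits into left=[3], right=[14, 15, 17, 18, 21, 22]
  root=3; inorder splits into left=[], right=[]
  root=17; inorder splits into left=[14, 15], right=[18, 21, 22]
  root=15; inorder splits into left=[14], right=[]
  root=14; inorder splits into left=[], right=[]
  root=22; inorder splits into left=[18, 21], right=[]
  root=18; inorder splits into left=[], right=[21]
  root=21; inorder splits into left=[], right=[]
Reconstructed level-order: [12, 3, 17, 15, 22, 14, 18, 21]


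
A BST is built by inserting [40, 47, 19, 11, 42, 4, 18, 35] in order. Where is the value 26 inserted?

Starting tree (level order): [40, 19, 47, 11, 35, 42, None, 4, 18]
Insertion path: 40 -> 19 -> 35
Result: insert 26 as left child of 35
Final tree (level order): [40, 19, 47, 11, 35, 42, None, 4, 18, 26]


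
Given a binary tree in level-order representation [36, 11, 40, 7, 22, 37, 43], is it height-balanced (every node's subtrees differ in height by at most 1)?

Tree (level-order array): [36, 11, 40, 7, 22, 37, 43]
Definition: a tree is height-balanced if, at every node, |h(left) - h(right)| <= 1 (empty subtree has height -1).
Bottom-up per-node check:
  node 7: h_left=-1, h_right=-1, diff=0 [OK], height=0
  node 22: h_left=-1, h_right=-1, diff=0 [OK], height=0
  node 11: h_left=0, h_right=0, diff=0 [OK], height=1
  node 37: h_left=-1, h_right=-1, diff=0 [OK], height=0
  node 43: h_left=-1, h_right=-1, diff=0 [OK], height=0
  node 40: h_left=0, h_right=0, diff=0 [OK], height=1
  node 36: h_left=1, h_right=1, diff=0 [OK], height=2
All nodes satisfy the balance condition.
Result: Balanced


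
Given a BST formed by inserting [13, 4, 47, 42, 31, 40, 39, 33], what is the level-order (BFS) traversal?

Tree insertion order: [13, 4, 47, 42, 31, 40, 39, 33]
Tree (level-order array): [13, 4, 47, None, None, 42, None, 31, None, None, 40, 39, None, 33]
BFS from the root, enqueuing left then right child of each popped node:
  queue [13] -> pop 13, enqueue [4, 47], visited so far: [13]
  queue [4, 47] -> pop 4, enqueue [none], visited so far: [13, 4]
  queue [47] -> pop 47, enqueue [42], visited so far: [13, 4, 47]
  queue [42] -> pop 42, enqueue [31], visited so far: [13, 4, 47, 42]
  queue [31] -> pop 31, enqueue [40], visited so far: [13, 4, 47, 42, 31]
  queue [40] -> pop 40, enqueue [39], visited so far: [13, 4, 47, 42, 31, 40]
  queue [39] -> pop 39, enqueue [33], visited so far: [13, 4, 47, 42, 31, 40, 39]
  queue [33] -> pop 33, enqueue [none], visited so far: [13, 4, 47, 42, 31, 40, 39, 33]
Result: [13, 4, 47, 42, 31, 40, 39, 33]


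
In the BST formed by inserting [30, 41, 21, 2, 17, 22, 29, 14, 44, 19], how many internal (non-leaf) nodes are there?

Tree built from: [30, 41, 21, 2, 17, 22, 29, 14, 44, 19]
Tree (level-order array): [30, 21, 41, 2, 22, None, 44, None, 17, None, 29, None, None, 14, 19]
Rule: An internal node has at least one child.
Per-node child counts:
  node 30: 2 child(ren)
  node 21: 2 child(ren)
  node 2: 1 child(ren)
  node 17: 2 child(ren)
  node 14: 0 child(ren)
  node 19: 0 child(ren)
  node 22: 1 child(ren)
  node 29: 0 child(ren)
  node 41: 1 child(ren)
  node 44: 0 child(ren)
Matching nodes: [30, 21, 2, 17, 22, 41]
Count of internal (non-leaf) nodes: 6


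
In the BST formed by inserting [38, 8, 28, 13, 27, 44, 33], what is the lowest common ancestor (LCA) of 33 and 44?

Tree insertion order: [38, 8, 28, 13, 27, 44, 33]
Tree (level-order array): [38, 8, 44, None, 28, None, None, 13, 33, None, 27]
In a BST, the LCA of p=33, q=44 is the first node v on the
root-to-leaf path with p <= v <= q (go left if both < v, right if both > v).
Walk from root:
  at 38: 33 <= 38 <= 44, this is the LCA
LCA = 38


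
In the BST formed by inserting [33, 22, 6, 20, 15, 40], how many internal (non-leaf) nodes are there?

Tree built from: [33, 22, 6, 20, 15, 40]
Tree (level-order array): [33, 22, 40, 6, None, None, None, None, 20, 15]
Rule: An internal node has at least one child.
Per-node child counts:
  node 33: 2 child(ren)
  node 22: 1 child(ren)
  node 6: 1 child(ren)
  node 20: 1 child(ren)
  node 15: 0 child(ren)
  node 40: 0 child(ren)
Matching nodes: [33, 22, 6, 20]
Count of internal (non-leaf) nodes: 4


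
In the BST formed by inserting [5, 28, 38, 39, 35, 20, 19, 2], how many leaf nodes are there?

Tree built from: [5, 28, 38, 39, 35, 20, 19, 2]
Tree (level-order array): [5, 2, 28, None, None, 20, 38, 19, None, 35, 39]
Rule: A leaf has 0 children.
Per-node child counts:
  node 5: 2 child(ren)
  node 2: 0 child(ren)
  node 28: 2 child(ren)
  node 20: 1 child(ren)
  node 19: 0 child(ren)
  node 38: 2 child(ren)
  node 35: 0 child(ren)
  node 39: 0 child(ren)
Matching nodes: [2, 19, 35, 39]
Count of leaf nodes: 4


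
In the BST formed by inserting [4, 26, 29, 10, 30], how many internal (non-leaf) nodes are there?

Tree built from: [4, 26, 29, 10, 30]
Tree (level-order array): [4, None, 26, 10, 29, None, None, None, 30]
Rule: An internal node has at least one child.
Per-node child counts:
  node 4: 1 child(ren)
  node 26: 2 child(ren)
  node 10: 0 child(ren)
  node 29: 1 child(ren)
  node 30: 0 child(ren)
Matching nodes: [4, 26, 29]
Count of internal (non-leaf) nodes: 3


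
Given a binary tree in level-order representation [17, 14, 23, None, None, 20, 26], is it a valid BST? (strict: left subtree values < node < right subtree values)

Level-order array: [17, 14, 23, None, None, 20, 26]
Validate using subtree bounds (lo, hi): at each node, require lo < value < hi,
then recurse left with hi=value and right with lo=value.
Preorder trace (stopping at first violation):
  at node 17 with bounds (-inf, +inf): OK
  at node 14 with bounds (-inf, 17): OK
  at node 23 with bounds (17, +inf): OK
  at node 20 with bounds (17, 23): OK
  at node 26 with bounds (23, +inf): OK
No violation found at any node.
Result: Valid BST


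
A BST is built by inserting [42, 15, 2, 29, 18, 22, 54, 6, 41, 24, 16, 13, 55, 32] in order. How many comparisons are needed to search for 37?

Search path for 37: 42 -> 15 -> 29 -> 41 -> 32
Found: False
Comparisons: 5


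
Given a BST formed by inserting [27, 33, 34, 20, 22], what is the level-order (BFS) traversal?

Tree insertion order: [27, 33, 34, 20, 22]
Tree (level-order array): [27, 20, 33, None, 22, None, 34]
BFS from the root, enqueuing left then right child of each popped node:
  queue [27] -> pop 27, enqueue [20, 33], visited so far: [27]
  queue [20, 33] -> pop 20, enqueue [22], visited so far: [27, 20]
  queue [33, 22] -> pop 33, enqueue [34], visited so far: [27, 20, 33]
  queue [22, 34] -> pop 22, enqueue [none], visited so far: [27, 20, 33, 22]
  queue [34] -> pop 34, enqueue [none], visited so far: [27, 20, 33, 22, 34]
Result: [27, 20, 33, 22, 34]


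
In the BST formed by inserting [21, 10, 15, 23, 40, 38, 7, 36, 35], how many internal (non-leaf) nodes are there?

Tree built from: [21, 10, 15, 23, 40, 38, 7, 36, 35]
Tree (level-order array): [21, 10, 23, 7, 15, None, 40, None, None, None, None, 38, None, 36, None, 35]
Rule: An internal node has at least one child.
Per-node child counts:
  node 21: 2 child(ren)
  node 10: 2 child(ren)
  node 7: 0 child(ren)
  node 15: 0 child(ren)
  node 23: 1 child(ren)
  node 40: 1 child(ren)
  node 38: 1 child(ren)
  node 36: 1 child(ren)
  node 35: 0 child(ren)
Matching nodes: [21, 10, 23, 40, 38, 36]
Count of internal (non-leaf) nodes: 6


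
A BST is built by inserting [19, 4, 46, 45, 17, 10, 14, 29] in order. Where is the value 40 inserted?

Starting tree (level order): [19, 4, 46, None, 17, 45, None, 10, None, 29, None, None, 14]
Insertion path: 19 -> 46 -> 45 -> 29
Result: insert 40 as right child of 29
Final tree (level order): [19, 4, 46, None, 17, 45, None, 10, None, 29, None, None, 14, None, 40]


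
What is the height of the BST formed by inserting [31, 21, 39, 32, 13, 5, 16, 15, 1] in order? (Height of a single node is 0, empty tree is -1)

Insertion order: [31, 21, 39, 32, 13, 5, 16, 15, 1]
Tree (level-order array): [31, 21, 39, 13, None, 32, None, 5, 16, None, None, 1, None, 15]
Compute height bottom-up (empty subtree = -1):
  height(1) = 1 + max(-1, -1) = 0
  height(5) = 1 + max(0, -1) = 1
  height(15) = 1 + max(-1, -1) = 0
  height(16) = 1 + max(0, -1) = 1
  height(13) = 1 + max(1, 1) = 2
  height(21) = 1 + max(2, -1) = 3
  height(32) = 1 + max(-1, -1) = 0
  height(39) = 1 + max(0, -1) = 1
  height(31) = 1 + max(3, 1) = 4
Height = 4


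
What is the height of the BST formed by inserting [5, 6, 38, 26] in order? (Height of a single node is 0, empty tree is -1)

Insertion order: [5, 6, 38, 26]
Tree (level-order array): [5, None, 6, None, 38, 26]
Compute height bottom-up (empty subtree = -1):
  height(26) = 1 + max(-1, -1) = 0
  height(38) = 1 + max(0, -1) = 1
  height(6) = 1 + max(-1, 1) = 2
  height(5) = 1 + max(-1, 2) = 3
Height = 3


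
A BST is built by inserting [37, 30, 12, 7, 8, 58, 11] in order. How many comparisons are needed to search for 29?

Search path for 29: 37 -> 30 -> 12
Found: False
Comparisons: 3


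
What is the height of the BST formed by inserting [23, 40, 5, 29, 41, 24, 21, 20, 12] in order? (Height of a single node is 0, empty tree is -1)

Insertion order: [23, 40, 5, 29, 41, 24, 21, 20, 12]
Tree (level-order array): [23, 5, 40, None, 21, 29, 41, 20, None, 24, None, None, None, 12]
Compute height bottom-up (empty subtree = -1):
  height(12) = 1 + max(-1, -1) = 0
  height(20) = 1 + max(0, -1) = 1
  height(21) = 1 + max(1, -1) = 2
  height(5) = 1 + max(-1, 2) = 3
  height(24) = 1 + max(-1, -1) = 0
  height(29) = 1 + max(0, -1) = 1
  height(41) = 1 + max(-1, -1) = 0
  height(40) = 1 + max(1, 0) = 2
  height(23) = 1 + max(3, 2) = 4
Height = 4


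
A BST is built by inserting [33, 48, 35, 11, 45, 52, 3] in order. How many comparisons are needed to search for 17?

Search path for 17: 33 -> 11
Found: False
Comparisons: 2


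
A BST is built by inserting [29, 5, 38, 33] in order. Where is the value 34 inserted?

Starting tree (level order): [29, 5, 38, None, None, 33]
Insertion path: 29 -> 38 -> 33
Result: insert 34 as right child of 33
Final tree (level order): [29, 5, 38, None, None, 33, None, None, 34]


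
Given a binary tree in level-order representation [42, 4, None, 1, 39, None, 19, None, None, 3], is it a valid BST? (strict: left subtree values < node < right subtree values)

Level-order array: [42, 4, None, 1, 39, None, 19, None, None, 3]
Validate using subtree bounds (lo, hi): at each node, require lo < value < hi,
then recurse left with hi=value and right with lo=value.
Preorder trace (stopping at first violation):
  at node 42 with bounds (-inf, +inf): OK
  at node 4 with bounds (-inf, 42): OK
  at node 1 with bounds (-inf, 4): OK
  at node 19 with bounds (1, 4): VIOLATION
Node 19 violates its bound: not (1 < 19 < 4).
Result: Not a valid BST


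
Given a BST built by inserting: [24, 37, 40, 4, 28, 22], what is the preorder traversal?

Tree insertion order: [24, 37, 40, 4, 28, 22]
Tree (level-order array): [24, 4, 37, None, 22, 28, 40]
Preorder traversal: [24, 4, 22, 37, 28, 40]


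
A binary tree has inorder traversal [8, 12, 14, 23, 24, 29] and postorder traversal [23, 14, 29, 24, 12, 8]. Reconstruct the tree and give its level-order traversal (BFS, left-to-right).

Inorder:   [8, 12, 14, 23, 24, 29]
Postorder: [23, 14, 29, 24, 12, 8]
Algorithm: postorder visits root last, so walk postorder right-to-left;
each value is the root of the current inorder slice — split it at that
value, recurse on the right subtree first, then the left.
Recursive splits:
  root=8; inorder splits into left=[], right=[12, 14, 23, 24, 29]
  root=12; inorder splits into left=[], right=[14, 23, 24, 29]
  root=24; inorder splits into left=[14, 23], right=[29]
  root=29; inorder splits into left=[], right=[]
  root=14; inorder splits into left=[], right=[23]
  root=23; inorder splits into left=[], right=[]
Reconstructed level-order: [8, 12, 24, 14, 29, 23]


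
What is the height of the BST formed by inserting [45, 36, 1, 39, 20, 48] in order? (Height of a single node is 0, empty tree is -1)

Insertion order: [45, 36, 1, 39, 20, 48]
Tree (level-order array): [45, 36, 48, 1, 39, None, None, None, 20]
Compute height bottom-up (empty subtree = -1):
  height(20) = 1 + max(-1, -1) = 0
  height(1) = 1 + max(-1, 0) = 1
  height(39) = 1 + max(-1, -1) = 0
  height(36) = 1 + max(1, 0) = 2
  height(48) = 1 + max(-1, -1) = 0
  height(45) = 1 + max(2, 0) = 3
Height = 3


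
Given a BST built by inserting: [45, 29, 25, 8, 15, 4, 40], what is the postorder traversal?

Tree insertion order: [45, 29, 25, 8, 15, 4, 40]
Tree (level-order array): [45, 29, None, 25, 40, 8, None, None, None, 4, 15]
Postorder traversal: [4, 15, 8, 25, 40, 29, 45]


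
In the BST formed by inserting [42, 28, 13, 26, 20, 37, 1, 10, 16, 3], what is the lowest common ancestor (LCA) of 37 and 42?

Tree insertion order: [42, 28, 13, 26, 20, 37, 1, 10, 16, 3]
Tree (level-order array): [42, 28, None, 13, 37, 1, 26, None, None, None, 10, 20, None, 3, None, 16]
In a BST, the LCA of p=37, q=42 is the first node v on the
root-to-leaf path with p <= v <= q (go left if both < v, right if both > v).
Walk from root:
  at 42: 37 <= 42 <= 42, this is the LCA
LCA = 42


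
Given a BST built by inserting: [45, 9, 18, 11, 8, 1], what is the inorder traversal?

Tree insertion order: [45, 9, 18, 11, 8, 1]
Tree (level-order array): [45, 9, None, 8, 18, 1, None, 11]
Inorder traversal: [1, 8, 9, 11, 18, 45]


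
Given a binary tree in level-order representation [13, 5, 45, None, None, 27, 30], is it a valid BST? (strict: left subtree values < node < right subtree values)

Level-order array: [13, 5, 45, None, None, 27, 30]
Validate using subtree bounds (lo, hi): at each node, require lo < value < hi,
then recurse left with hi=value and right with lo=value.
Preorder trace (stopping at first violation):
  at node 13 with bounds (-inf, +inf): OK
  at node 5 with bounds (-inf, 13): OK
  at node 45 with bounds (13, +inf): OK
  at node 27 with bounds (13, 45): OK
  at node 30 with bounds (45, +inf): VIOLATION
Node 30 violates its bound: not (45 < 30 < +inf).
Result: Not a valid BST


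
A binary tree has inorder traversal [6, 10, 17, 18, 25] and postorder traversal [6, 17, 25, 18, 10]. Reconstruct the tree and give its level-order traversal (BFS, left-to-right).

Inorder:   [6, 10, 17, 18, 25]
Postorder: [6, 17, 25, 18, 10]
Algorithm: postorder visits root last, so walk postorder right-to-left;
each value is the root of the current inorder slice — split it at that
value, recurse on the right subtree first, then the left.
Recursive splits:
  root=10; inorder splits into left=[6], right=[17, 18, 25]
  root=18; inorder splits into left=[17], right=[25]
  root=25; inorder splits into left=[], right=[]
  root=17; inorder splits into left=[], right=[]
  root=6; inorder splits into left=[], right=[]
Reconstructed level-order: [10, 6, 18, 17, 25]


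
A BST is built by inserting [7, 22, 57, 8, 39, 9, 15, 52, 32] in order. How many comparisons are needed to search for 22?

Search path for 22: 7 -> 22
Found: True
Comparisons: 2


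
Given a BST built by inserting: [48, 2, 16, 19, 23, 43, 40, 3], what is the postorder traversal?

Tree insertion order: [48, 2, 16, 19, 23, 43, 40, 3]
Tree (level-order array): [48, 2, None, None, 16, 3, 19, None, None, None, 23, None, 43, 40]
Postorder traversal: [3, 40, 43, 23, 19, 16, 2, 48]


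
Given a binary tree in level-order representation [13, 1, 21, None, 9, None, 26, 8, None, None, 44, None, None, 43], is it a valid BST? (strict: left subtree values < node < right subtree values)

Level-order array: [13, 1, 21, None, 9, None, 26, 8, None, None, 44, None, None, 43]
Validate using subtree bounds (lo, hi): at each node, require lo < value < hi,
then recurse left with hi=value and right with lo=value.
Preorder trace (stopping at first violation):
  at node 13 with bounds (-inf, +inf): OK
  at node 1 with bounds (-inf, 13): OK
  at node 9 with bounds (1, 13): OK
  at node 8 with bounds (1, 9): OK
  at node 21 with bounds (13, +inf): OK
  at node 26 with bounds (21, +inf): OK
  at node 44 with bounds (26, +inf): OK
  at node 43 with bounds (26, 44): OK
No violation found at any node.
Result: Valid BST


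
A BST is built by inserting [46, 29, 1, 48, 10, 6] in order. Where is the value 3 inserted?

Starting tree (level order): [46, 29, 48, 1, None, None, None, None, 10, 6]
Insertion path: 46 -> 29 -> 1 -> 10 -> 6
Result: insert 3 as left child of 6
Final tree (level order): [46, 29, 48, 1, None, None, None, None, 10, 6, None, 3]


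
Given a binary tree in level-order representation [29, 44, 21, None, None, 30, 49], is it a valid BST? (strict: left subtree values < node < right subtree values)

Level-order array: [29, 44, 21, None, None, 30, 49]
Validate using subtree bounds (lo, hi): at each node, require lo < value < hi,
then recurse left with hi=value and right with lo=value.
Preorder trace (stopping at first violation):
  at node 29 with bounds (-inf, +inf): OK
  at node 44 with bounds (-inf, 29): VIOLATION
Node 44 violates its bound: not (-inf < 44 < 29).
Result: Not a valid BST


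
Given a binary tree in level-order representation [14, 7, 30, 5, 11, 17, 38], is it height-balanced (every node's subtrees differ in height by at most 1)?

Tree (level-order array): [14, 7, 30, 5, 11, 17, 38]
Definition: a tree is height-balanced if, at every node, |h(left) - h(right)| <= 1 (empty subtree has height -1).
Bottom-up per-node check:
  node 5: h_left=-1, h_right=-1, diff=0 [OK], height=0
  node 11: h_left=-1, h_right=-1, diff=0 [OK], height=0
  node 7: h_left=0, h_right=0, diff=0 [OK], height=1
  node 17: h_left=-1, h_right=-1, diff=0 [OK], height=0
  node 38: h_left=-1, h_right=-1, diff=0 [OK], height=0
  node 30: h_left=0, h_right=0, diff=0 [OK], height=1
  node 14: h_left=1, h_right=1, diff=0 [OK], height=2
All nodes satisfy the balance condition.
Result: Balanced


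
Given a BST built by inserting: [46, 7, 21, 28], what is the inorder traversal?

Tree insertion order: [46, 7, 21, 28]
Tree (level-order array): [46, 7, None, None, 21, None, 28]
Inorder traversal: [7, 21, 28, 46]


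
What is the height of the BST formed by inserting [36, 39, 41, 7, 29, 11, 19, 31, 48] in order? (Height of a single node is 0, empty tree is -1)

Insertion order: [36, 39, 41, 7, 29, 11, 19, 31, 48]
Tree (level-order array): [36, 7, 39, None, 29, None, 41, 11, 31, None, 48, None, 19]
Compute height bottom-up (empty subtree = -1):
  height(19) = 1 + max(-1, -1) = 0
  height(11) = 1 + max(-1, 0) = 1
  height(31) = 1 + max(-1, -1) = 0
  height(29) = 1 + max(1, 0) = 2
  height(7) = 1 + max(-1, 2) = 3
  height(48) = 1 + max(-1, -1) = 0
  height(41) = 1 + max(-1, 0) = 1
  height(39) = 1 + max(-1, 1) = 2
  height(36) = 1 + max(3, 2) = 4
Height = 4


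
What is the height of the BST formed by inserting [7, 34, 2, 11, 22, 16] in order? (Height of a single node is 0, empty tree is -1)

Insertion order: [7, 34, 2, 11, 22, 16]
Tree (level-order array): [7, 2, 34, None, None, 11, None, None, 22, 16]
Compute height bottom-up (empty subtree = -1):
  height(2) = 1 + max(-1, -1) = 0
  height(16) = 1 + max(-1, -1) = 0
  height(22) = 1 + max(0, -1) = 1
  height(11) = 1 + max(-1, 1) = 2
  height(34) = 1 + max(2, -1) = 3
  height(7) = 1 + max(0, 3) = 4
Height = 4


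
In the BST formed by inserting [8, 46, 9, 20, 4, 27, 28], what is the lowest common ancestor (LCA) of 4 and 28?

Tree insertion order: [8, 46, 9, 20, 4, 27, 28]
Tree (level-order array): [8, 4, 46, None, None, 9, None, None, 20, None, 27, None, 28]
In a BST, the LCA of p=4, q=28 is the first node v on the
root-to-leaf path with p <= v <= q (go left if both < v, right if both > v).
Walk from root:
  at 8: 4 <= 8 <= 28, this is the LCA
LCA = 8


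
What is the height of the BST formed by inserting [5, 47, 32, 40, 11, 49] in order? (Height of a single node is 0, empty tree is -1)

Insertion order: [5, 47, 32, 40, 11, 49]
Tree (level-order array): [5, None, 47, 32, 49, 11, 40]
Compute height bottom-up (empty subtree = -1):
  height(11) = 1 + max(-1, -1) = 0
  height(40) = 1 + max(-1, -1) = 0
  height(32) = 1 + max(0, 0) = 1
  height(49) = 1 + max(-1, -1) = 0
  height(47) = 1 + max(1, 0) = 2
  height(5) = 1 + max(-1, 2) = 3
Height = 3


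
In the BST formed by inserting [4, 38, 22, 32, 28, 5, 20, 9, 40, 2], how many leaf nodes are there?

Tree built from: [4, 38, 22, 32, 28, 5, 20, 9, 40, 2]
Tree (level-order array): [4, 2, 38, None, None, 22, 40, 5, 32, None, None, None, 20, 28, None, 9]
Rule: A leaf has 0 children.
Per-node child counts:
  node 4: 2 child(ren)
  node 2: 0 child(ren)
  node 38: 2 child(ren)
  node 22: 2 child(ren)
  node 5: 1 child(ren)
  node 20: 1 child(ren)
  node 9: 0 child(ren)
  node 32: 1 child(ren)
  node 28: 0 child(ren)
  node 40: 0 child(ren)
Matching nodes: [2, 9, 28, 40]
Count of leaf nodes: 4


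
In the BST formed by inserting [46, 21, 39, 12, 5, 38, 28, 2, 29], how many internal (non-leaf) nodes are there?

Tree built from: [46, 21, 39, 12, 5, 38, 28, 2, 29]
Tree (level-order array): [46, 21, None, 12, 39, 5, None, 38, None, 2, None, 28, None, None, None, None, 29]
Rule: An internal node has at least one child.
Per-node child counts:
  node 46: 1 child(ren)
  node 21: 2 child(ren)
  node 12: 1 child(ren)
  node 5: 1 child(ren)
  node 2: 0 child(ren)
  node 39: 1 child(ren)
  node 38: 1 child(ren)
  node 28: 1 child(ren)
  node 29: 0 child(ren)
Matching nodes: [46, 21, 12, 5, 39, 38, 28]
Count of internal (non-leaf) nodes: 7


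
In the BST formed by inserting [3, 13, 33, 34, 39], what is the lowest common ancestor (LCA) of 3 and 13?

Tree insertion order: [3, 13, 33, 34, 39]
Tree (level-order array): [3, None, 13, None, 33, None, 34, None, 39]
In a BST, the LCA of p=3, q=13 is the first node v on the
root-to-leaf path with p <= v <= q (go left if both < v, right if both > v).
Walk from root:
  at 3: 3 <= 3 <= 13, this is the LCA
LCA = 3


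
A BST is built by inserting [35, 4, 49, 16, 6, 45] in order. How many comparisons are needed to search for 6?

Search path for 6: 35 -> 4 -> 16 -> 6
Found: True
Comparisons: 4


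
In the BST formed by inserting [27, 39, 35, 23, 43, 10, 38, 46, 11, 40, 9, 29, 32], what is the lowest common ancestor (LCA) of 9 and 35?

Tree insertion order: [27, 39, 35, 23, 43, 10, 38, 46, 11, 40, 9, 29, 32]
Tree (level-order array): [27, 23, 39, 10, None, 35, 43, 9, 11, 29, 38, 40, 46, None, None, None, None, None, 32]
In a BST, the LCA of p=9, q=35 is the first node v on the
root-to-leaf path with p <= v <= q (go left if both < v, right if both > v).
Walk from root:
  at 27: 9 <= 27 <= 35, this is the LCA
LCA = 27


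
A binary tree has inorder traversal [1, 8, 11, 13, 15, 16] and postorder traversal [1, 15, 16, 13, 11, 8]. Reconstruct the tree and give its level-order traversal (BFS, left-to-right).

Inorder:   [1, 8, 11, 13, 15, 16]
Postorder: [1, 15, 16, 13, 11, 8]
Algorithm: postorder visits root last, so walk postorder right-to-left;
each value is the root of the current inorder slice — split it at that
value, recurse on the right subtree first, then the left.
Recursive splits:
  root=8; inorder splits into left=[1], right=[11, 13, 15, 16]
  root=11; inorder splits into left=[], right=[13, 15, 16]
  root=13; inorder splits into left=[], right=[15, 16]
  root=16; inorder splits into left=[15], right=[]
  root=15; inorder splits into left=[], right=[]
  root=1; inorder splits into left=[], right=[]
Reconstructed level-order: [8, 1, 11, 13, 16, 15]


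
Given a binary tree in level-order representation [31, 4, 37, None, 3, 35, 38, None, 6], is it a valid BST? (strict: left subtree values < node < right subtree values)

Level-order array: [31, 4, 37, None, 3, 35, 38, None, 6]
Validate using subtree bounds (lo, hi): at each node, require lo < value < hi,
then recurse left with hi=value and right with lo=value.
Preorder trace (stopping at first violation):
  at node 31 with bounds (-inf, +inf): OK
  at node 4 with bounds (-inf, 31): OK
  at node 3 with bounds (4, 31): VIOLATION
Node 3 violates its bound: not (4 < 3 < 31).
Result: Not a valid BST


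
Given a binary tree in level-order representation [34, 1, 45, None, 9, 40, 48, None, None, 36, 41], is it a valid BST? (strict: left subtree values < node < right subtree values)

Level-order array: [34, 1, 45, None, 9, 40, 48, None, None, 36, 41]
Validate using subtree bounds (lo, hi): at each node, require lo < value < hi,
then recurse left with hi=value and right with lo=value.
Preorder trace (stopping at first violation):
  at node 34 with bounds (-inf, +inf): OK
  at node 1 with bounds (-inf, 34): OK
  at node 9 with bounds (1, 34): OK
  at node 45 with bounds (34, +inf): OK
  at node 40 with bounds (34, 45): OK
  at node 36 with bounds (34, 40): OK
  at node 41 with bounds (40, 45): OK
  at node 48 with bounds (45, +inf): OK
No violation found at any node.
Result: Valid BST


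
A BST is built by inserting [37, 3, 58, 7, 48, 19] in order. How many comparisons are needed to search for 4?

Search path for 4: 37 -> 3 -> 7
Found: False
Comparisons: 3


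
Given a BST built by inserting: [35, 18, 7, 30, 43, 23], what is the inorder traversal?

Tree insertion order: [35, 18, 7, 30, 43, 23]
Tree (level-order array): [35, 18, 43, 7, 30, None, None, None, None, 23]
Inorder traversal: [7, 18, 23, 30, 35, 43]


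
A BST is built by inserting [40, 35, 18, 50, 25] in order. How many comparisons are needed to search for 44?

Search path for 44: 40 -> 50
Found: False
Comparisons: 2


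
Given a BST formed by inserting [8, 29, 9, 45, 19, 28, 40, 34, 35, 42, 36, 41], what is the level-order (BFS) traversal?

Tree insertion order: [8, 29, 9, 45, 19, 28, 40, 34, 35, 42, 36, 41]
Tree (level-order array): [8, None, 29, 9, 45, None, 19, 40, None, None, 28, 34, 42, None, None, None, 35, 41, None, None, 36]
BFS from the root, enqueuing left then right child of each popped node:
  queue [8] -> pop 8, enqueue [29], visited so far: [8]
  queue [29] -> pop 29, enqueue [9, 45], visited so far: [8, 29]
  queue [9, 45] -> pop 9, enqueue [19], visited so far: [8, 29, 9]
  queue [45, 19] -> pop 45, enqueue [40], visited so far: [8, 29, 9, 45]
  queue [19, 40] -> pop 19, enqueue [28], visited so far: [8, 29, 9, 45, 19]
  queue [40, 28] -> pop 40, enqueue [34, 42], visited so far: [8, 29, 9, 45, 19, 40]
  queue [28, 34, 42] -> pop 28, enqueue [none], visited so far: [8, 29, 9, 45, 19, 40, 28]
  queue [34, 42] -> pop 34, enqueue [35], visited so far: [8, 29, 9, 45, 19, 40, 28, 34]
  queue [42, 35] -> pop 42, enqueue [41], visited so far: [8, 29, 9, 45, 19, 40, 28, 34, 42]
  queue [35, 41] -> pop 35, enqueue [36], visited so far: [8, 29, 9, 45, 19, 40, 28, 34, 42, 35]
  queue [41, 36] -> pop 41, enqueue [none], visited so far: [8, 29, 9, 45, 19, 40, 28, 34, 42, 35, 41]
  queue [36] -> pop 36, enqueue [none], visited so far: [8, 29, 9, 45, 19, 40, 28, 34, 42, 35, 41, 36]
Result: [8, 29, 9, 45, 19, 40, 28, 34, 42, 35, 41, 36]


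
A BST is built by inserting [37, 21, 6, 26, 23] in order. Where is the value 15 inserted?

Starting tree (level order): [37, 21, None, 6, 26, None, None, 23]
Insertion path: 37 -> 21 -> 6
Result: insert 15 as right child of 6
Final tree (level order): [37, 21, None, 6, 26, None, 15, 23]


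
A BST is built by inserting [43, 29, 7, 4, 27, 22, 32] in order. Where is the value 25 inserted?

Starting tree (level order): [43, 29, None, 7, 32, 4, 27, None, None, None, None, 22]
Insertion path: 43 -> 29 -> 7 -> 27 -> 22
Result: insert 25 as right child of 22
Final tree (level order): [43, 29, None, 7, 32, 4, 27, None, None, None, None, 22, None, None, 25]


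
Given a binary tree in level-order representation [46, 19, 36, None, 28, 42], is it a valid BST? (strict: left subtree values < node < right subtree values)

Level-order array: [46, 19, 36, None, 28, 42]
Validate using subtree bounds (lo, hi): at each node, require lo < value < hi,
then recurse left with hi=value and right with lo=value.
Preorder trace (stopping at first violation):
  at node 46 with bounds (-inf, +inf): OK
  at node 19 with bounds (-inf, 46): OK
  at node 28 with bounds (19, 46): OK
  at node 36 with bounds (46, +inf): VIOLATION
Node 36 violates its bound: not (46 < 36 < +inf).
Result: Not a valid BST


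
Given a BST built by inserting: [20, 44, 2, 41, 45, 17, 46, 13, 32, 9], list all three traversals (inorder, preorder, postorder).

Tree insertion order: [20, 44, 2, 41, 45, 17, 46, 13, 32, 9]
Tree (level-order array): [20, 2, 44, None, 17, 41, 45, 13, None, 32, None, None, 46, 9]
Inorder (L, root, R): [2, 9, 13, 17, 20, 32, 41, 44, 45, 46]
Preorder (root, L, R): [20, 2, 17, 13, 9, 44, 41, 32, 45, 46]
Postorder (L, R, root): [9, 13, 17, 2, 32, 41, 46, 45, 44, 20]


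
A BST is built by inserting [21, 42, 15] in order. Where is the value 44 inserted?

Starting tree (level order): [21, 15, 42]
Insertion path: 21 -> 42
Result: insert 44 as right child of 42
Final tree (level order): [21, 15, 42, None, None, None, 44]


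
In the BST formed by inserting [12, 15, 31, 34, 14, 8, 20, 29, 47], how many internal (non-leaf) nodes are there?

Tree built from: [12, 15, 31, 34, 14, 8, 20, 29, 47]
Tree (level-order array): [12, 8, 15, None, None, 14, 31, None, None, 20, 34, None, 29, None, 47]
Rule: An internal node has at least one child.
Per-node child counts:
  node 12: 2 child(ren)
  node 8: 0 child(ren)
  node 15: 2 child(ren)
  node 14: 0 child(ren)
  node 31: 2 child(ren)
  node 20: 1 child(ren)
  node 29: 0 child(ren)
  node 34: 1 child(ren)
  node 47: 0 child(ren)
Matching nodes: [12, 15, 31, 20, 34]
Count of internal (non-leaf) nodes: 5


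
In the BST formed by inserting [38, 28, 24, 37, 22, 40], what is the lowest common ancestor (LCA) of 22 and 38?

Tree insertion order: [38, 28, 24, 37, 22, 40]
Tree (level-order array): [38, 28, 40, 24, 37, None, None, 22]
In a BST, the LCA of p=22, q=38 is the first node v on the
root-to-leaf path with p <= v <= q (go left if both < v, right if both > v).
Walk from root:
  at 38: 22 <= 38 <= 38, this is the LCA
LCA = 38


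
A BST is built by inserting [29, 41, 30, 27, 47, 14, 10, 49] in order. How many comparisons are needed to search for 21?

Search path for 21: 29 -> 27 -> 14
Found: False
Comparisons: 3


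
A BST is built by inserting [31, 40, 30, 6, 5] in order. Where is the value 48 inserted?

Starting tree (level order): [31, 30, 40, 6, None, None, None, 5]
Insertion path: 31 -> 40
Result: insert 48 as right child of 40
Final tree (level order): [31, 30, 40, 6, None, None, 48, 5]


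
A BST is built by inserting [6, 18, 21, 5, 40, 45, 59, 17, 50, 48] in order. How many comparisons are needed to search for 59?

Search path for 59: 6 -> 18 -> 21 -> 40 -> 45 -> 59
Found: True
Comparisons: 6


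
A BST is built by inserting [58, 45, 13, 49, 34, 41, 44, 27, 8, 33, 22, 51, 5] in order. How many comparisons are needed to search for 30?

Search path for 30: 58 -> 45 -> 13 -> 34 -> 27 -> 33
Found: False
Comparisons: 6


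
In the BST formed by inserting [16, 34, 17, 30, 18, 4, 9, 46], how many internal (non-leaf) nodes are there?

Tree built from: [16, 34, 17, 30, 18, 4, 9, 46]
Tree (level-order array): [16, 4, 34, None, 9, 17, 46, None, None, None, 30, None, None, 18]
Rule: An internal node has at least one child.
Per-node child counts:
  node 16: 2 child(ren)
  node 4: 1 child(ren)
  node 9: 0 child(ren)
  node 34: 2 child(ren)
  node 17: 1 child(ren)
  node 30: 1 child(ren)
  node 18: 0 child(ren)
  node 46: 0 child(ren)
Matching nodes: [16, 4, 34, 17, 30]
Count of internal (non-leaf) nodes: 5


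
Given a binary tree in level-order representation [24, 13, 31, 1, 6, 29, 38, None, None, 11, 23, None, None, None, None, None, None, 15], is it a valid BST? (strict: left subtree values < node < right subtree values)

Level-order array: [24, 13, 31, 1, 6, 29, 38, None, None, 11, 23, None, None, None, None, None, None, 15]
Validate using subtree bounds (lo, hi): at each node, require lo < value < hi,
then recurse left with hi=value and right with lo=value.
Preorder trace (stopping at first violation):
  at node 24 with bounds (-inf, +inf): OK
  at node 13 with bounds (-inf, 24): OK
  at node 1 with bounds (-inf, 13): OK
  at node 6 with bounds (13, 24): VIOLATION
Node 6 violates its bound: not (13 < 6 < 24).
Result: Not a valid BST


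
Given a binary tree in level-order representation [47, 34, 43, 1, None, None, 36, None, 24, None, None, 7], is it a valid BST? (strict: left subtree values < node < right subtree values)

Level-order array: [47, 34, 43, 1, None, None, 36, None, 24, None, None, 7]
Validate using subtree bounds (lo, hi): at each node, require lo < value < hi,
then recurse left with hi=value and right with lo=value.
Preorder trace (stopping at first violation):
  at node 47 with bounds (-inf, +inf): OK
  at node 34 with bounds (-inf, 47): OK
  at node 1 with bounds (-inf, 34): OK
  at node 24 with bounds (1, 34): OK
  at node 7 with bounds (1, 24): OK
  at node 43 with bounds (47, +inf): VIOLATION
Node 43 violates its bound: not (47 < 43 < +inf).
Result: Not a valid BST


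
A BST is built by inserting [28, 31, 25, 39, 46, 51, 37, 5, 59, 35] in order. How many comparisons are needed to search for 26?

Search path for 26: 28 -> 25
Found: False
Comparisons: 2


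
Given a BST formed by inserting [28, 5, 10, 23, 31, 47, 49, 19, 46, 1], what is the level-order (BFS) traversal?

Tree insertion order: [28, 5, 10, 23, 31, 47, 49, 19, 46, 1]
Tree (level-order array): [28, 5, 31, 1, 10, None, 47, None, None, None, 23, 46, 49, 19]
BFS from the root, enqueuing left then right child of each popped node:
  queue [28] -> pop 28, enqueue [5, 31], visited so far: [28]
  queue [5, 31] -> pop 5, enqueue [1, 10], visited so far: [28, 5]
  queue [31, 1, 10] -> pop 31, enqueue [47], visited so far: [28, 5, 31]
  queue [1, 10, 47] -> pop 1, enqueue [none], visited so far: [28, 5, 31, 1]
  queue [10, 47] -> pop 10, enqueue [23], visited so far: [28, 5, 31, 1, 10]
  queue [47, 23] -> pop 47, enqueue [46, 49], visited so far: [28, 5, 31, 1, 10, 47]
  queue [23, 46, 49] -> pop 23, enqueue [19], visited so far: [28, 5, 31, 1, 10, 47, 23]
  queue [46, 49, 19] -> pop 46, enqueue [none], visited so far: [28, 5, 31, 1, 10, 47, 23, 46]
  queue [49, 19] -> pop 49, enqueue [none], visited so far: [28, 5, 31, 1, 10, 47, 23, 46, 49]
  queue [19] -> pop 19, enqueue [none], visited so far: [28, 5, 31, 1, 10, 47, 23, 46, 49, 19]
Result: [28, 5, 31, 1, 10, 47, 23, 46, 49, 19]


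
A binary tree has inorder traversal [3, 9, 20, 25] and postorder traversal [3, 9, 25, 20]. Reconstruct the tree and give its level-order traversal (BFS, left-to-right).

Inorder:   [3, 9, 20, 25]
Postorder: [3, 9, 25, 20]
Algorithm: postorder visits root last, so walk postorder right-to-left;
each value is the root of the current inorder slice — split it at that
value, recurse on the right subtree first, then the left.
Recursive splits:
  root=20; inorder splits into left=[3, 9], right=[25]
  root=25; inorder splits into left=[], right=[]
  root=9; inorder splits into left=[3], right=[]
  root=3; inorder splits into left=[], right=[]
Reconstructed level-order: [20, 9, 25, 3]


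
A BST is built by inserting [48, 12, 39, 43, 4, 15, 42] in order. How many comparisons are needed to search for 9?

Search path for 9: 48 -> 12 -> 4
Found: False
Comparisons: 3


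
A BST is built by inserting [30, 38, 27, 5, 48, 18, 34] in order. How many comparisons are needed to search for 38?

Search path for 38: 30 -> 38
Found: True
Comparisons: 2


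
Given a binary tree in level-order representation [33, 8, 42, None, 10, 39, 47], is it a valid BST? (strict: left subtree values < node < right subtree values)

Level-order array: [33, 8, 42, None, 10, 39, 47]
Validate using subtree bounds (lo, hi): at each node, require lo < value < hi,
then recurse left with hi=value and right with lo=value.
Preorder trace (stopping at first violation):
  at node 33 with bounds (-inf, +inf): OK
  at node 8 with bounds (-inf, 33): OK
  at node 10 with bounds (8, 33): OK
  at node 42 with bounds (33, +inf): OK
  at node 39 with bounds (33, 42): OK
  at node 47 with bounds (42, +inf): OK
No violation found at any node.
Result: Valid BST


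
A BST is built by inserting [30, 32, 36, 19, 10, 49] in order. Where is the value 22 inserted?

Starting tree (level order): [30, 19, 32, 10, None, None, 36, None, None, None, 49]
Insertion path: 30 -> 19
Result: insert 22 as right child of 19
Final tree (level order): [30, 19, 32, 10, 22, None, 36, None, None, None, None, None, 49]


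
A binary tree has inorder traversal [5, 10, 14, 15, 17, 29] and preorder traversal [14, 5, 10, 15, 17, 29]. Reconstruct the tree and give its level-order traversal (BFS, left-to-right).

Inorder:  [5, 10, 14, 15, 17, 29]
Preorder: [14, 5, 10, 15, 17, 29]
Algorithm: preorder visits root first, so consume preorder in order;
for each root, split the current inorder slice at that value into
left-subtree inorder and right-subtree inorder, then recurse.
Recursive splits:
  root=14; inorder splits into left=[5, 10], right=[15, 17, 29]
  root=5; inorder splits into left=[], right=[10]
  root=10; inorder splits into left=[], right=[]
  root=15; inorder splits into left=[], right=[17, 29]
  root=17; inorder splits into left=[], right=[29]
  root=29; inorder splits into left=[], right=[]
Reconstructed level-order: [14, 5, 15, 10, 17, 29]


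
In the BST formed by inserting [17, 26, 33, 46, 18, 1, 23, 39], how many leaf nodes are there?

Tree built from: [17, 26, 33, 46, 18, 1, 23, 39]
Tree (level-order array): [17, 1, 26, None, None, 18, 33, None, 23, None, 46, None, None, 39]
Rule: A leaf has 0 children.
Per-node child counts:
  node 17: 2 child(ren)
  node 1: 0 child(ren)
  node 26: 2 child(ren)
  node 18: 1 child(ren)
  node 23: 0 child(ren)
  node 33: 1 child(ren)
  node 46: 1 child(ren)
  node 39: 0 child(ren)
Matching nodes: [1, 23, 39]
Count of leaf nodes: 3


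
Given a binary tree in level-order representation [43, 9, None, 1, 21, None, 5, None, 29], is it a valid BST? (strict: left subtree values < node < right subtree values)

Level-order array: [43, 9, None, 1, 21, None, 5, None, 29]
Validate using subtree bounds (lo, hi): at each node, require lo < value < hi,
then recurse left with hi=value and right with lo=value.
Preorder trace (stopping at first violation):
  at node 43 with bounds (-inf, +inf): OK
  at node 9 with bounds (-inf, 43): OK
  at node 1 with bounds (-inf, 9): OK
  at node 5 with bounds (1, 9): OK
  at node 21 with bounds (9, 43): OK
  at node 29 with bounds (21, 43): OK
No violation found at any node.
Result: Valid BST


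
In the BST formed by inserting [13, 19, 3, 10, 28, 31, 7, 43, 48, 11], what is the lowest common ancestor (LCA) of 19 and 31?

Tree insertion order: [13, 19, 3, 10, 28, 31, 7, 43, 48, 11]
Tree (level-order array): [13, 3, 19, None, 10, None, 28, 7, 11, None, 31, None, None, None, None, None, 43, None, 48]
In a BST, the LCA of p=19, q=31 is the first node v on the
root-to-leaf path with p <= v <= q (go left if both < v, right if both > v).
Walk from root:
  at 13: both 19 and 31 > 13, go right
  at 19: 19 <= 19 <= 31, this is the LCA
LCA = 19
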